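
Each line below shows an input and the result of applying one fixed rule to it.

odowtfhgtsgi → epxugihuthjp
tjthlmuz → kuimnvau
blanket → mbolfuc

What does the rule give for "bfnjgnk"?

In each case the input is transformed by: shift every letter 1 place forward in the alphabet (wrapping around), then move the first character to the end.
"bfnjgnk" → "cgokhol" → "gokholc".

gokholc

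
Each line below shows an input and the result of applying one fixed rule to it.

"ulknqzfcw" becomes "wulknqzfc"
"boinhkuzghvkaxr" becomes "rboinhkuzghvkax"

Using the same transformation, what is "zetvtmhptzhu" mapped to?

uzetvtmhptzh

Looking at the pairs, the operation is to move the last character to the front.
Doing the same to "zetvtmhptzhu": "uzetvtmhptzh".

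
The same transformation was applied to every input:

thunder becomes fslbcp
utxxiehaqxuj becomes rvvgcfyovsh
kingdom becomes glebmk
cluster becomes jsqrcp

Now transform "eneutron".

Each output is the input with this applied: shift every letter 2 places backward in the alphabet (wrapping around), then delete the first character.
Starting from "eneutron": after the first operation, "clcsrpml"; after the second, "lcsrpml".

lcsrpml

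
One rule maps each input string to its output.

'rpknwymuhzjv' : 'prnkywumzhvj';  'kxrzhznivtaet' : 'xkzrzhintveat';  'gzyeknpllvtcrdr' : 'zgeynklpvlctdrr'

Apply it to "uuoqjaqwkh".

uuqoajwqhk

Rule — swap each adjacent pair of characters (1↔2, 3↔4, ...).
Doing the same to "uuoqjaqwkh": "uuqoajwqhk".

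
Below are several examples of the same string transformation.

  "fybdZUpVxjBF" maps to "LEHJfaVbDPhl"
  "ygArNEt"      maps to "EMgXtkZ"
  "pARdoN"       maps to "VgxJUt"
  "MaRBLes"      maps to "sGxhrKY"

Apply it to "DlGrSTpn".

jRmXyzVT

In each case the input is transformed by: flip the case of every letter, then shift every letter 6 places forward in the alphabet (wrapping around).
On "DlGrSTpn": the first step gives "dLgRstPN", and the second then gives "jRmXyzVT".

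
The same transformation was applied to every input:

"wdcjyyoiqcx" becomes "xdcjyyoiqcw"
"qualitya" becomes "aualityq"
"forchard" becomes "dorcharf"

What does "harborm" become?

The transformation: swap the first and last characters.
"harborm" → "marborh".

marborh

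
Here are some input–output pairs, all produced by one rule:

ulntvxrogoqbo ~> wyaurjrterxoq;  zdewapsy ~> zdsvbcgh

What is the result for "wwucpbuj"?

fsexmzzx

The transformation: move the first 3 characters to the end (rotate left by 3), then shift every letter 3 places forward in the alphabet (wrapping around).
For "wwucpbuj", step one produces "cpbujwwu"; step two turns that into "fsexmzzx".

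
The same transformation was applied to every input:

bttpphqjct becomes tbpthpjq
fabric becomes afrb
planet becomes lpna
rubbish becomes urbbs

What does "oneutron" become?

nouert

What's happening: swap each adjacent pair of characters (1↔2, 3↔4, ...), then delete the last 2 characters.
For "oneutron" the result is "nouert".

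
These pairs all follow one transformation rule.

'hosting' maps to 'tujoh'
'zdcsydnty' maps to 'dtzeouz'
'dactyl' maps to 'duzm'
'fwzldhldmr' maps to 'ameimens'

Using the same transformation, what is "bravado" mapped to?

bwbep

In each case the input is transformed by: delete the first 2 characters, then shift every letter 1 place forward in the alphabet (wrapping around).
Applying both steps to "bravado": "avado", then "bwbep".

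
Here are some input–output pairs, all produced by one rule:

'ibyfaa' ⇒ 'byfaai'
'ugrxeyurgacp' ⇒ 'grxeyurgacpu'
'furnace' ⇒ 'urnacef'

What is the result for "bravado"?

The transformation: move the first character to the end.
Applying that to "bravado" gives "ravadob".

ravadob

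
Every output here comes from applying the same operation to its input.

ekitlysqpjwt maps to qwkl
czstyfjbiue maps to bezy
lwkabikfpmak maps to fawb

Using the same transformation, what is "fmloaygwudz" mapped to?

wzma

The transformation: keep one character in every 3, starting at position 2 (positions 2nd, 5th, 8th, ...), then move the last 2 characters to the front (rotate right by 2).
For "fmloaygwudz", step one produces "mawz"; step two turns that into "wzma".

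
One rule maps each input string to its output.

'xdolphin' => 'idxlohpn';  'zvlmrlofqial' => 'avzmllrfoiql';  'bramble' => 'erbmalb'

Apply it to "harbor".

What's happening: swap each adjacent pair of characters (1↔2, 3↔4, ...), then move the last character to the front.
Working it through for "harbor": intermediate "ahbrro", final "oahbrr".
(Check on "bramble": → "rbmalbe" → "erbmalb" ✓)

oahbrr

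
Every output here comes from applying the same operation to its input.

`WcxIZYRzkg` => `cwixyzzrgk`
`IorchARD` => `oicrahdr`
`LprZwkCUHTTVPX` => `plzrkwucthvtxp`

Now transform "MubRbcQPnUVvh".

The rule is to swap each adjacent pair of characters (1↔2, 3↔4, ...), then convert every letter to lowercase.
Applying both steps to "MubRbcQPnUVvh": "uMRbcbPQUnvVh", then "umrbcbpqunvvh".

umrbcbpqunvvh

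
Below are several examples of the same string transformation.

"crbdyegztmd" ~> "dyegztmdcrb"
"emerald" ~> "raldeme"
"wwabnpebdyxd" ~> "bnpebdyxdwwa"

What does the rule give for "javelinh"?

In each case the input is transformed by: move the first 3 characters to the end (rotate left by 3).
Applying that to "javelinh" gives "elinhjav".

elinhjav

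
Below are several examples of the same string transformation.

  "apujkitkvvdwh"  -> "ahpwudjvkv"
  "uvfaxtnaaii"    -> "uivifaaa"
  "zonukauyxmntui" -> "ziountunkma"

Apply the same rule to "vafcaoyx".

The rule is to take characters alternately from the front and the back (1st, last, 2nd, 2nd-last, ...), then delete the last 3 characters.
On "vafcaoyx": the first step gives "vxayfoca", and the second then gives "vxayf".

vxayf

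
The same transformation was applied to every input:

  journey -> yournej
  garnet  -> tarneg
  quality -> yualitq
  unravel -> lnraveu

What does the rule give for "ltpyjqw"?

wtpyjql

The transformation: swap the first and last characters.
For "ltpyjqw" the result is "wtpyjql".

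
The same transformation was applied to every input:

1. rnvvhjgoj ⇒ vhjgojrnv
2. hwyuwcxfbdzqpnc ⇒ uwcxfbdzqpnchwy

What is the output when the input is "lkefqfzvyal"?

fqfzvyallke

What's happening: move the first 3 characters to the end (rotate left by 3).
"lkefqfzvyal" → "fqfzvyallke".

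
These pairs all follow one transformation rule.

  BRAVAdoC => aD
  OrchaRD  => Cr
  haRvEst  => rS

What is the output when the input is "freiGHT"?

What's happening: flip the case of every letter, then keep one character in every 3, starting at position 3 (positions 3rd, 6th, 9th, ...).
For "freiGHT" the result is "Eh".
(Check on "haRvEst": → "HArVeST" → "rS" ✓)

Eh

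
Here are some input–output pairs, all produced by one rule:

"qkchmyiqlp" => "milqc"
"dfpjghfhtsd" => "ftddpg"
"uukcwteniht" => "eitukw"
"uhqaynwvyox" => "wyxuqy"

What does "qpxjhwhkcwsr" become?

Each output is the input with this applied: keep every other character starting from the first (positions 1st, 3rd, 5th, ...), then move the last 3 characters to the front (rotate right by 3).
For "qpxjhwhkcwsr", step one produces "qxhhcs"; step two turns that into "hcsqxh".

hcsqxh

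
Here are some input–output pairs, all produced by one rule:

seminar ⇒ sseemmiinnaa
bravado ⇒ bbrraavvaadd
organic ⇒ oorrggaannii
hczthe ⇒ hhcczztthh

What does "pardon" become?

ppaarrddoo

The pattern: double every character, then delete the last 2 characters.
On "pardon": the first step gives "ppaarrddoonn", and the second then gives "ppaarrddoo".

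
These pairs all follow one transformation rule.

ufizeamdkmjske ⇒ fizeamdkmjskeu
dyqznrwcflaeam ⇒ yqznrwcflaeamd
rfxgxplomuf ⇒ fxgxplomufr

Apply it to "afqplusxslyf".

fqplusxslyfa

Looking at the pairs, the operation is to move the first character to the end.
Doing the same to "afqplusxslyf": "fqplusxslyfa".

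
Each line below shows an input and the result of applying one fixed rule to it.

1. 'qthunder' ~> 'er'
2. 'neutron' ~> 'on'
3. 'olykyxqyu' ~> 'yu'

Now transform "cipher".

Rule — keep only the last 2 characters.
Doing the same to "cipher": "er".

er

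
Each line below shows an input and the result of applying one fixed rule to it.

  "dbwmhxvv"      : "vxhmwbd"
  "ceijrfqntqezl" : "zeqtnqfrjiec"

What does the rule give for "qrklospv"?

psolkrq

Each output is the input with this applied: delete the last character, then reverse the string.
On "qrklospv": the first step gives "qrklosp", and the second then gives "psolkrq".
(Check on "dbwmhxvv": → "dbwmhxv" → "vxhmwbd" ✓)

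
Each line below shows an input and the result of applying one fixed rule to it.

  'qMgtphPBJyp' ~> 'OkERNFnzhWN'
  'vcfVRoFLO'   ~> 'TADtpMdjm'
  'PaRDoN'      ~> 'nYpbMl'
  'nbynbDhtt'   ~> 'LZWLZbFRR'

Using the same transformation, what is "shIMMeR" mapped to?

QFgkkCp

In each case the input is transformed by: flip the case of every letter, then shift every letter 2 places backward in the alphabet (wrapping around).
On "shIMMeR": the first step gives "SHimmEr", and the second then gives "QFgkkCp".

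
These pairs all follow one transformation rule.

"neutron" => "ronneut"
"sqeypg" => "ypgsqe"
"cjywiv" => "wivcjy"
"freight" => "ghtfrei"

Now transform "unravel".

Rule — move the last 3 characters to the front (rotate right by 3).
Doing the same to "unravel": "velunra".

velunra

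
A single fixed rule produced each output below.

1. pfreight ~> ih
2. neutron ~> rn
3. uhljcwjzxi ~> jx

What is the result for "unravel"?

Each output is the input with this applied: keep every other character starting from the first (positions 1st, 3rd, 5th, ...), then keep only the last 2 characters.
Applying that to "unravel" gives "vl".
(Check on "uhljcwjzxi": → "ulcjx" → "jx" ✓)

vl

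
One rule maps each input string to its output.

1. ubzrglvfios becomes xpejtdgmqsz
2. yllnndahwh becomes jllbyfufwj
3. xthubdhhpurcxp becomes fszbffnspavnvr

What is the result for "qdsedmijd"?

qcbkghbob

What's happening: shift every letter 2 places backward in the alphabet (wrapping around), then move the first 2 characters to the end (rotate left by 2).
Starting from "qdsedmijd": after the first operation, "obqcbkghb"; after the second, "qcbkghbob".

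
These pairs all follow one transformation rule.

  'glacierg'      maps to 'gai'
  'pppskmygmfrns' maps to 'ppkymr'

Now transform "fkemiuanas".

Looking at the pairs, the operation is to keep every other character starting from the first (positions 1st, 3rd, 5th, ...), then delete the last character.
"fkemiuanas" → "feiaa" → "feia".
(Check on "glacierg": → "gair" → "gai" ✓)

feia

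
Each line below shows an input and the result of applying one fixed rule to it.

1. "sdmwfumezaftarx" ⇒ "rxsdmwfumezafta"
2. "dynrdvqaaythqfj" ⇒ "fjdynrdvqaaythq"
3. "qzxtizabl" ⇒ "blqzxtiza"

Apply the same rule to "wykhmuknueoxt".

xtwykhmuknueo

Each output is the input with this applied: move the last 2 characters to the front (rotate right by 2).
Doing the same to "wykhmuknueoxt": "xtwykhmuknueo".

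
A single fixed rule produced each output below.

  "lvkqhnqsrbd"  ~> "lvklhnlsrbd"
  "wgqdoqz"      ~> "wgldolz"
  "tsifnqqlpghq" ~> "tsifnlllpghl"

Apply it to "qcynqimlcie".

lcynlimlcie

The transformation: replace every "q" with "l".
Applying that to "qcynqimlcie" gives "lcynlimlcie".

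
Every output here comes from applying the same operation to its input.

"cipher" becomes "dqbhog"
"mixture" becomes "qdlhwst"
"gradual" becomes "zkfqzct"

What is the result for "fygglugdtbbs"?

Looking at the pairs, the operation is to move the last 2 characters to the front (rotate right by 2), then shift every letter 1 place backward in the alphabet (wrapping around).
Applying both steps to "fygglugdtbbs": "bsfygglugdtb", then "arexffktfcsa".

arexffktfcsa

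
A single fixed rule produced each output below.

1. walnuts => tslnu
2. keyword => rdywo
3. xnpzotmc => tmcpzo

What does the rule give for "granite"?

teani

The transformation: delete the first 2 characters, then move the first 3 characters to the end (rotate left by 3).
For "granite", step one produces "anite"; step two turns that into "teani".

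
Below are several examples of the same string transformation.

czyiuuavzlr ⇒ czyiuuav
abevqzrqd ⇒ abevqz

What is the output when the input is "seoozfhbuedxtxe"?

What's happening: delete the last 3 characters.
For "seoozfhbuedxtxe" the result is "seoozfhbuedx".

seoozfhbuedx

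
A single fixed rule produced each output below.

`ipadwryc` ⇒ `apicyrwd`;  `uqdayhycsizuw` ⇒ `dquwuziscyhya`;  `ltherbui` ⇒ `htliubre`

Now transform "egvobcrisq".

In each case the input is transformed by: move the first 3 characters to the end (rotate left by 3), then reverse the string.
So "egvobcrisq" becomes "vgeqsircbo".

vgeqsircbo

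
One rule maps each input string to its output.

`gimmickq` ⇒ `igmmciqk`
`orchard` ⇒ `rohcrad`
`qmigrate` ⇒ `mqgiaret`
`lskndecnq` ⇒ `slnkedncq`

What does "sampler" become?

The transformation: swap each adjacent pair of characters (1↔2, 3↔4, ...).
On "sampler" that produces "aspmelr".

aspmelr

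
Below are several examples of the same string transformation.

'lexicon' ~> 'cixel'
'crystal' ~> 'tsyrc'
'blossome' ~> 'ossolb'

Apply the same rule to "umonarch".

ranomu

Each output is the input with this applied: delete the last 2 characters, then reverse the string.
"umonarch" → "umonar" → "ranomu".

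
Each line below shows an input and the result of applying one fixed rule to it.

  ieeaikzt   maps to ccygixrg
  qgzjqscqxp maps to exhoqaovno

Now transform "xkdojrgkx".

ibmhpeivv

What's happening: move the first character to the end, then shift every letter 2 places backward in the alphabet (wrapping around).
Starting from "xkdojrgkx": after the first operation, "kdojrgkxx"; after the second, "ibmhpeivv".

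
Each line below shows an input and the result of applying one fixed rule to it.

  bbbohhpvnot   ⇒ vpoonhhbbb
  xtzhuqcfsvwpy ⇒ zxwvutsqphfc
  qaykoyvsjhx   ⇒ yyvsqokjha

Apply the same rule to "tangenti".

ttnngea

What's happening: delete the last character, then sort the characters into reverse alphabetical order.
For "tangenti", step one produces "tangent"; step two turns that into "ttnngea".
(Check on "bbbohhpvnot": → "bbbohhpvno" → "vpoonhhbbb" ✓)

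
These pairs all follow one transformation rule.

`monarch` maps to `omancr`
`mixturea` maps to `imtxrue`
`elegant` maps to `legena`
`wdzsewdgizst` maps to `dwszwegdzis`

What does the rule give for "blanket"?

The pattern: delete the last character, then swap each adjacent pair of characters (1↔2, 3↔4, ...).
Working it through for "blanket": intermediate "blanke", final "lbnaek".

lbnaek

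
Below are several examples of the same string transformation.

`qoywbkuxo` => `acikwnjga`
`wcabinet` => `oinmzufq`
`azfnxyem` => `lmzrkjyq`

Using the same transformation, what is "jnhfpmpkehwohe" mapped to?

In each case the input is transformed by: swap each adjacent pair of characters (1↔2, 3↔4, ...), then shift every letter 12 places forward in the alphabet (wrapping around).
Applying both steps to "jnhfpmpkehwohe": "njfhmpkpheoweh", then "zvrtybwbtqaiqt".

zvrtybwbtqaiqt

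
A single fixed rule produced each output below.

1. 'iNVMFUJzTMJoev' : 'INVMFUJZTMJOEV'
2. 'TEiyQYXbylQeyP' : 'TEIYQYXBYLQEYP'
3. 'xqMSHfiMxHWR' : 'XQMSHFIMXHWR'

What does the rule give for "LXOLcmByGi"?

LXOLCMBYGI

The transformation: convert every letter to uppercase.
Applying that to "LXOLcmByGi" gives "LXOLCMBYGI".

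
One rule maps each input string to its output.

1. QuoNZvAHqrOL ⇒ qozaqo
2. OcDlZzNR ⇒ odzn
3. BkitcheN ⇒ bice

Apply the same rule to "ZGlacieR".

zlce

Rule — keep every other character starting from the first (positions 1st, 3rd, 5th, ...), then convert every letter to lowercase.
On "ZGlacieR": the first step gives "Zlce", and the second then gives "zlce".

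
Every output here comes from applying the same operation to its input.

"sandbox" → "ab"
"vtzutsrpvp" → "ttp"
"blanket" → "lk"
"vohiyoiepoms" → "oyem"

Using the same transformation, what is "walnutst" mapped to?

aut

Rule — keep one character in every 3, starting at position 2 (positions 2nd, 5th, 8th, ...).
On "walnutst" that produces "aut".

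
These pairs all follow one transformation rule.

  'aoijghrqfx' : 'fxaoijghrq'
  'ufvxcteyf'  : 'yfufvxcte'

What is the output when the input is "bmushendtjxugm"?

gmbmushendtjxu

The pattern: move the last 2 characters to the front (rotate right by 2).
Doing the same to "bmushendtjxugm": "gmbmushendtjxu".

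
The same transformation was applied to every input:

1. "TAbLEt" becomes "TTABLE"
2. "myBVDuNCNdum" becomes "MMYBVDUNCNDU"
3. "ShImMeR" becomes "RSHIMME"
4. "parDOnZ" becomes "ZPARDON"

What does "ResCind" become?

DRESCIN

The transformation: move the last character to the front, then convert every letter to uppercase.
Starting from "ResCind": after the first operation, "dResCin"; after the second, "DRESCIN".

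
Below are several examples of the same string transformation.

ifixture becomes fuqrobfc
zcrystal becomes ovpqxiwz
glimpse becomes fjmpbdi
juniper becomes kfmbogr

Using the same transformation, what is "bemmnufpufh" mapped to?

Each output is the input with this applied: shift every letter 3 places backward in the alphabet (wrapping around), then move the first 2 characters to the end (rotate left by 2).
Starting from "bemmnufpufh": after the first operation, "ybjjkrcmrce"; after the second, "jjkrcmrceyb".

jjkrcmrceyb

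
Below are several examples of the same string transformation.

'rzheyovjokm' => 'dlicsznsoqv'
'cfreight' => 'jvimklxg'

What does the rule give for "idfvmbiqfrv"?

hjzqfmujvzm

Looking at the pairs, the operation is to move the first character to the end, then shift every letter 4 places forward in the alphabet (wrapping around).
For "idfvmbiqfrv", step one produces "dfvmbiqfrvi"; step two turns that into "hjzqfmujvzm".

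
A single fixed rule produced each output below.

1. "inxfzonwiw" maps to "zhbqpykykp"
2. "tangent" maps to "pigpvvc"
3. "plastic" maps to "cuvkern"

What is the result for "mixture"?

In each case the input is transformed by: move the first 2 characters to the end (rotate left by 2), then shift every letter 2 places forward in the alphabet (wrapping around).
For "mixture", step one produces "xturemi"; step two turns that into "zvwtgok".

zvwtgok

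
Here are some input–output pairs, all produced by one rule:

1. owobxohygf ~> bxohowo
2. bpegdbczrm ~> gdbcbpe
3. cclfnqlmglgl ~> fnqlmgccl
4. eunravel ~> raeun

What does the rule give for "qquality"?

The rule is to delete the last 3 characters, then move the first 3 characters to the end (rotate left by 3).
For "qquality", step one produces "qqual"; step two turns that into "alqqu".

alqqu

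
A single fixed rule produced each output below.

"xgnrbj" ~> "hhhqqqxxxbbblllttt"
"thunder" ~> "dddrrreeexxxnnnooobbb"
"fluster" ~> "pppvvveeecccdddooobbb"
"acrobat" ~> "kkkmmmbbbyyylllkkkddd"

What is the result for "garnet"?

The transformation: repeat every character 3 times, then shift every letter 10 places forward in the alphabet (wrapping around).
On "garnet" that produces "qqqkkkbbbxxxoooddd".
(Check on "fluster": → "fffllluuusssttteeerrr" → "pppvvveeecccdddooobbb" ✓)

qqqkkkbbbxxxoooddd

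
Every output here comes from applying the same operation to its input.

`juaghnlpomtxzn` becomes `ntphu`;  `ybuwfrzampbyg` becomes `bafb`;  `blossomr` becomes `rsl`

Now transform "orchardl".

lar

What's happening: keep one character in every 3, starting at position 2 (positions 2nd, 5th, 8th, ...), then reverse the string.
Applying both steps to "orchardl": "ral", then "lar".
(Check on "blossomr": → "lsr" → "rsl" ✓)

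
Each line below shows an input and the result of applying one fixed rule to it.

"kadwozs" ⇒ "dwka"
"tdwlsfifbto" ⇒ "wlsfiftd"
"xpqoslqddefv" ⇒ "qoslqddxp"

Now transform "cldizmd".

Rule — delete the last 3 characters, then move the first 2 characters to the end (rotate left by 2).
On "cldizmd": the first step gives "cldi", and the second then gives "dicl".

dicl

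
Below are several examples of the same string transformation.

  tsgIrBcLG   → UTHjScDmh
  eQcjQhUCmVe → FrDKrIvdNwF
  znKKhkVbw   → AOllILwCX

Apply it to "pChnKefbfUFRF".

QdIOlFGCGvgsg

The rule is to shift every letter 1 place forward in the alphabet (wrapping around), then flip the case of every letter.
So "pChnKefbfUFRF" becomes "QdIOlFGCGvgsg".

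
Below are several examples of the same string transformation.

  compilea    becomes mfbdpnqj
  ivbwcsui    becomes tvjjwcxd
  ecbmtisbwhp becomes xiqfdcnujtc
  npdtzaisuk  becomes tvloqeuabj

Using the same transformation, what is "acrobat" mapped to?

In each case the input is transformed by: move the last 3 characters to the front (rotate right by 3), then shift every letter 1 place forward in the alphabet (wrapping around).
For "acrobat" the result is "cbubdsp".

cbubdsp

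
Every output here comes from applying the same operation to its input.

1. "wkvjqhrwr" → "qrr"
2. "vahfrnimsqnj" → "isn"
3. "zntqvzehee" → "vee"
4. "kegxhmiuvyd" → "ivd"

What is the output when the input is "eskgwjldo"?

wlo

Looking at the pairs, the operation is to keep every other character starting from the first (positions 1st, 3rd, 5th, ...), then keep only the last 3 characters.
On "eskgwjldo" that produces "wlo".
(Check on "kegxhmiuvyd": → "kghivd" → "ivd" ✓)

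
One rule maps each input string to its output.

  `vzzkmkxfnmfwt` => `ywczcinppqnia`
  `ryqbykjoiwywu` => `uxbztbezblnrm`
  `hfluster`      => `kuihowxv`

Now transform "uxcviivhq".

xtakfyyll

In each case the input is transformed by: shift every letter 3 places forward in the alphabet (wrapping around), then take characters alternately from the front and the back (1st, last, 2nd, 2nd-last, ...).
"uxcviivhq" → "xafyllykt" → "xtakfyyll".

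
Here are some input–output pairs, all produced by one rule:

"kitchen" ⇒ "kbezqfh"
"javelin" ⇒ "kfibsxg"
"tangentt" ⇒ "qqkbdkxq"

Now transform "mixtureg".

dborqufj

The transformation: reverse the string, then shift every letter 3 places backward in the alphabet (wrapping around).
"mixtureg" → "gerutxim" → "dborqufj".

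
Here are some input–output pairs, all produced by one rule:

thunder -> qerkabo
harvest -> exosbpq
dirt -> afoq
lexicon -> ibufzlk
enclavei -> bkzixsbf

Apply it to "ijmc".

What's happening: shift every letter 3 places backward in the alphabet (wrapping around).
For "ijmc" the result is "fgjz".

fgjz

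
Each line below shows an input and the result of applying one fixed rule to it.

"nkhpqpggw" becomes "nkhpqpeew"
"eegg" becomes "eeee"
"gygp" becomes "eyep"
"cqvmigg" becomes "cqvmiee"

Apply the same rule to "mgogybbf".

meoeybbf

Looking at the pairs, the operation is to replace every "g" with "e".
Doing the same to "mgogybbf": "meoeybbf".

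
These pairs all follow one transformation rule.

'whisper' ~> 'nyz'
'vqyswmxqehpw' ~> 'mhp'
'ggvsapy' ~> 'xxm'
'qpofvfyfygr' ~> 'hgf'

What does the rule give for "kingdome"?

bze

Rule — shift every letter 9 places backward in the alphabet (wrapping around), then keep only the first 3 characters.
On "kingdome" that produces "bze".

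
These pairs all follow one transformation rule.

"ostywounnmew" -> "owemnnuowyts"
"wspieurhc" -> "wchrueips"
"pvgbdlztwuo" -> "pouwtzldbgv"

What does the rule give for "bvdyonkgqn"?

The transformation: reverse the string, then move the last character to the front.
On "bvdyonkgqn" that produces "bnqgknoydv".

bnqgknoydv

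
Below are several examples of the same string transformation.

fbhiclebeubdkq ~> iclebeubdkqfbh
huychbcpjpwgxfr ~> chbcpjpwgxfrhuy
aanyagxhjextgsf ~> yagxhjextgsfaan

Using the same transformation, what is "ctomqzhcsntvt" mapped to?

mqzhcsntvtcto

The rule is to move the first 3 characters to the end (rotate left by 3).
"ctomqzhcsntvt" → "mqzhcsntvtcto".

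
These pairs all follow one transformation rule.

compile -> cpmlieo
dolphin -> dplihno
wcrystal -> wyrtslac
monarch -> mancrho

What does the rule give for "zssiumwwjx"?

zismuwwxjs

In each case the input is transformed by: swap each adjacent pair of characters (1↔2, 3↔4, ...), then move the first character to the end.
On "zssiumwwjx": the first step gives "szismuwwxj", and the second then gives "zismuwwxjs".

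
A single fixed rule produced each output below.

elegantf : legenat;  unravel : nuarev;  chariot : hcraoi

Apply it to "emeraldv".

merelad

What's happening: delete the last character, then swap each adjacent pair of characters (1↔2, 3↔4, ...).
On "emeraldv": the first step gives "emerald", and the second then gives "merelad".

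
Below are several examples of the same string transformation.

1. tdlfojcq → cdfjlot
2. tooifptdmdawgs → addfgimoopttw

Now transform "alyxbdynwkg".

abdklnwxyy

What's happening: delete the last character, then sort the characters into alphabetical order.
Applying that to "alyxbdynwkg" gives "abdklnwxyy".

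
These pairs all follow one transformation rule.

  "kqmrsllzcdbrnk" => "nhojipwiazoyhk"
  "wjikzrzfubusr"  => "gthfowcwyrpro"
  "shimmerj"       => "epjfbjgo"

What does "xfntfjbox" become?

cuqkgclyu

The transformation: swap each adjacent pair of characters (1↔2, 3↔4, ...), then shift every letter 3 places backward in the alphabet (wrapping around).
Working it through for "xfntfjbox": intermediate "fxtnjfobx", final "cuqkgclyu".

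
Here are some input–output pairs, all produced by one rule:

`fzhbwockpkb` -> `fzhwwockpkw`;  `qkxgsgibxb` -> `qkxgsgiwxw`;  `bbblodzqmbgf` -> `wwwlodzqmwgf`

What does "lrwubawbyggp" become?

lrwuwawwyggp

In each case the input is transformed by: replace every "b" with "w".
Applying that to "lrwubawbyggp" gives "lrwuwawwyggp".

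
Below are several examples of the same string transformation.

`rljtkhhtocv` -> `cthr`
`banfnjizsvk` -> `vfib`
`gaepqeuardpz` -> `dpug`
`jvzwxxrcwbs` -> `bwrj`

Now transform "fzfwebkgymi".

Each output is the input with this applied: keep one character in every 3, starting at position 1 (positions 1st, 4th, 7th, ...), then swap the first and last characters.
On "fzfwebkgymi": the first step gives "fwkm", and the second then gives "mwkf".

mwkf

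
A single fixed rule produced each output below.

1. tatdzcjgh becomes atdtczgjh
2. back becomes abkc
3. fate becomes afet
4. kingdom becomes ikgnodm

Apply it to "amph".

Rule — swap each adjacent pair of characters (1↔2, 3↔4, ...).
For "amph" the result is "mahp".

mahp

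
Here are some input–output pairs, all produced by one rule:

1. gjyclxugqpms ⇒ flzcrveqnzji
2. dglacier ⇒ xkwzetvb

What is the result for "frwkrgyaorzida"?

wtykpdkzrthksb

What's happening: shift every letter 7 places backward in the alphabet (wrapping around), then move the last 2 characters to the front (rotate right by 2).
"frwkrgyaorzida" → "ykpdkzrthksbwt" → "wtykpdkzrthksb".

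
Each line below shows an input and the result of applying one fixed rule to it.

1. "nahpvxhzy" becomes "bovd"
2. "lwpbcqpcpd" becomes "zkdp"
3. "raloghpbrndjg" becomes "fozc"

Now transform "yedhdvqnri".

Each output is the input with this applied: shift every letter 12 places backward in the alphabet (wrapping around), then keep only the first 4 characters.
"yedhdvqnri" → "msrvrjebfw" → "msrv".
(Check on "raloghpbrndjg": → "fozcuvdpfbrxu" → "fozc" ✓)

msrv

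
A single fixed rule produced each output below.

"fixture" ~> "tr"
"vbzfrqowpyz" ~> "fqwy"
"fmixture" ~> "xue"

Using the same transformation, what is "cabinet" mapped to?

ie

The transformation: delete the first 2 characters, then keep every other character starting from the second (positions 2nd, 4th, 6th, ...).
"cabinet" → "binet" → "ie".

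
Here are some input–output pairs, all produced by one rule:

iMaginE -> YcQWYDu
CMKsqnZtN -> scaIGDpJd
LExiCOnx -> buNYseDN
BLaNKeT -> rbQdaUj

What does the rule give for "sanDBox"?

IQDtrEN

Rule — flip the case of every letter, then shift every letter 10 places backward in the alphabet (wrapping around).
On "sanDBox": the first step gives "SANdbOX", and the second then gives "IQDtrEN".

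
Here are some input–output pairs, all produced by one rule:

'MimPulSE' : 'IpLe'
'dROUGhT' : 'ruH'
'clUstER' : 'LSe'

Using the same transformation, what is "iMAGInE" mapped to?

Rule — keep every other character starting from the second (positions 2nd, 4th, 6th, ...), then flip the case of every letter.
For "iMAGInE", step one produces "MGn"; step two turns that into "mgN".

mgN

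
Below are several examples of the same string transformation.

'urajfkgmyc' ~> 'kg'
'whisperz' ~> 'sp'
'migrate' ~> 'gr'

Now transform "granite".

an

The rule is to move the last 3 characters to the front (rotate right by 3), then keep only the last 2 characters.
For "granite", step one produces "itegran"; step two turns that into "an".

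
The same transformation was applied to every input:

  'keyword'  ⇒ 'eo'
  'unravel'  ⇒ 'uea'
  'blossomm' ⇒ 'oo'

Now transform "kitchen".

What's happening: take characters alternately from the front and the back (1st, last, 2nd, 2nd-last, ...), then keep only the vowels.
On "kitchen": the first step gives "kniethc", and the second then gives "ie".
(Check on "keyword": → "kderyow" → "eo" ✓)

ie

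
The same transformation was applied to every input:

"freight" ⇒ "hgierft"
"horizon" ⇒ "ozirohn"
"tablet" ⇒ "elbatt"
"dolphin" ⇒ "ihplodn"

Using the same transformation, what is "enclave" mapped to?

The pattern: move the last character to the front, then reverse the string.
On "enclave": the first step gives "eenclav", and the second then gives "valcnee".

valcnee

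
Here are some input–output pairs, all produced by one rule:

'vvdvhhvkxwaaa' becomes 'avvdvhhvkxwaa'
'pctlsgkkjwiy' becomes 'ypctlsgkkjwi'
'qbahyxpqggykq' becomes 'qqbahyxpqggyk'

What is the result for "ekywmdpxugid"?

The transformation: move the last character to the front.
On "ekywmdpxugid" that produces "dekywmdpxugi".

dekywmdpxugi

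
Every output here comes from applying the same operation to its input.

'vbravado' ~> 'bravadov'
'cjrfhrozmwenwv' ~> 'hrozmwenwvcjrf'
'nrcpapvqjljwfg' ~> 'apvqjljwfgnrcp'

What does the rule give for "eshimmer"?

shimmere

The transformation: swap the front and back halves of the string, then move the last 3 characters to the front (rotate right by 3).
For "eshimmer", step one produces "mmereshi"; step two turns that into "shimmere".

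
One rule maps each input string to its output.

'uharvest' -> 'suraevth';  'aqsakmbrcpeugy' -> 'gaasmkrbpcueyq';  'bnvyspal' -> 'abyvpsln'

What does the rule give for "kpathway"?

aktawhyp

What's happening: swap each adjacent pair of characters (1↔2, 3↔4, ...), then swap the first and last characters.
Starting from "kpathway": after the first operation, "pktawhya"; after the second, "aktawhyp".
(Check on "uharvest": → "huraevts" → "suraevth" ✓)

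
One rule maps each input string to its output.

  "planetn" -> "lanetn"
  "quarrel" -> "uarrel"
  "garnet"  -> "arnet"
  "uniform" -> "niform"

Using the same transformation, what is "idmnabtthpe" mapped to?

dmnabtthpe

The transformation: delete the first character.
For "idmnabtthpe" the result is "dmnabtthpe".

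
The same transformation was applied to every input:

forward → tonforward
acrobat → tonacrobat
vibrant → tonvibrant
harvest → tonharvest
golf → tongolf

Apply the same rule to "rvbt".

The rule is to prepend "ton".
Applying that to "rvbt" gives "tonrvbt".

tonrvbt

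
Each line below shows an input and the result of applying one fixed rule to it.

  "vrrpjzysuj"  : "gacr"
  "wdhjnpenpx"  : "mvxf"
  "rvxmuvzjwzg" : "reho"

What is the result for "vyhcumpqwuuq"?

The transformation: shift every letter 8 places forward in the alphabet (wrapping around), then keep only the last 4 characters.
For "vyhcumpqwuuq", step one produces "dgpkcuxyeccy"; step two turns that into "eccy".

eccy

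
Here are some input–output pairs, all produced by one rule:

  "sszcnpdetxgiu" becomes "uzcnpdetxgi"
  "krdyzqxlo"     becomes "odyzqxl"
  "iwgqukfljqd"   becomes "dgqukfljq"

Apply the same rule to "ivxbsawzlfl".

lxbsawzlf

Looking at the pairs, the operation is to delete the first 2 characters, then move the last character to the front.
Starting from "ivxbsawzlfl": after the first operation, "xbsawzlfl"; after the second, "lxbsawzlf".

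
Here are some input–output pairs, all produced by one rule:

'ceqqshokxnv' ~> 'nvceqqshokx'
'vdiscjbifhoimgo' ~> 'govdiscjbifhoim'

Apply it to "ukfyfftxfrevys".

ysukfyfftxfrev

What's happening: move the last 2 characters to the front (rotate right by 2).
On "ukfyfftxfrevys" that produces "ysukfyfftxfrev".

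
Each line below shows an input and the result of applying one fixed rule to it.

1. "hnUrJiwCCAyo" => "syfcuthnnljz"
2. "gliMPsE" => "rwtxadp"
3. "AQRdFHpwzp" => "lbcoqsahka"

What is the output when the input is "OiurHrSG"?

In each case the input is transformed by: shift every letter 11 places forward in the alphabet (wrapping around), then convert every letter to lowercase.
On "OiurHrSG": the first step gives "ZtfcScDR", and the second then gives "ztfcscdr".
(Check on "AQRdFHpwzp": → "LBCoQSahka" → "lbcoqsahka" ✓)

ztfcscdr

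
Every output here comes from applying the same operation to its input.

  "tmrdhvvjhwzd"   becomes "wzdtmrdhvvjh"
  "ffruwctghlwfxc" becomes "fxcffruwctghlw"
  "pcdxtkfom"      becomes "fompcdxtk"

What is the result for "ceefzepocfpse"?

pseceefzepocf

The transformation: move the last 3 characters to the front (rotate right by 3).
For "ceefzepocfpse" the result is "pseceefzepocf".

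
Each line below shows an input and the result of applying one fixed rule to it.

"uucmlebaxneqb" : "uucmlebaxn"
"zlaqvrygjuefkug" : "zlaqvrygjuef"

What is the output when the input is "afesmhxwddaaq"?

afesmhxwdd

Looking at the pairs, the operation is to delete the last 3 characters.
Applying that to "afesmhxwddaaq" gives "afesmhxwdd".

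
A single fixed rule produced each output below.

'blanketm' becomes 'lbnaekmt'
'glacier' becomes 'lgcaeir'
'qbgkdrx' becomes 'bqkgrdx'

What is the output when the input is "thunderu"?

Each output is the input with this applied: swap each adjacent pair of characters (1↔2, 3↔4, ...).
"thunderu" → "htnuedur".

htnuedur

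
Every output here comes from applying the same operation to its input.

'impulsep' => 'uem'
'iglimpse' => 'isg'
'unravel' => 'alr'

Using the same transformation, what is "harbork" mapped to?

bkr

The rule is to move the first 3 characters to the end (rotate left by 3), then keep one character in every 3, starting at position 1 (positions 1st, 4th, 7th, ...).
On "harbork": the first step gives "borkhar", and the second then gives "bkr".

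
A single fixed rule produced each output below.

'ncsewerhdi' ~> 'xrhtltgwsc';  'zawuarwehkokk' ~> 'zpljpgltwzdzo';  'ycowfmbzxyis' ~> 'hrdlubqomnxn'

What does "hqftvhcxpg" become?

The transformation: shift every letter 11 places backward in the alphabet (wrapping around), then swap the first and last characters.
For "hqftvhcxpg" the result is "vfuikwrmew".

vfuikwrmew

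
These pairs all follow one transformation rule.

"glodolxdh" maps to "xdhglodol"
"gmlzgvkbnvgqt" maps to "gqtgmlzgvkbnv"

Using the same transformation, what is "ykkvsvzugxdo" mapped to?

xdoykkvsvzug

Rule — move the last 3 characters to the front (rotate right by 3).
For "ykkvsvzugxdo" the result is "xdoykkvsvzug".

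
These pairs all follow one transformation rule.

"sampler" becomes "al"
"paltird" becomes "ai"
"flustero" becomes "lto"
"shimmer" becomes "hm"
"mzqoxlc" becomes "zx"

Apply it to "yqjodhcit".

Each output is the input with this applied: keep one character in every 3, starting at position 2 (positions 2nd, 5th, 8th, ...).
"yqjodhcit" → "qdi".

qdi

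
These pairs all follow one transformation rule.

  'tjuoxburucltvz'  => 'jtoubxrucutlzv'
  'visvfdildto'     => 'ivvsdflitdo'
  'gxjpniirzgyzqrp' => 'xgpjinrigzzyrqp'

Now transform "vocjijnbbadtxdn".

ovjcjibnabtddxn

Looking at the pairs, the operation is to swap each adjacent pair of characters (1↔2, 3↔4, ...).
"vocjijnbbadtxdn" → "ovjcjibnabtddxn".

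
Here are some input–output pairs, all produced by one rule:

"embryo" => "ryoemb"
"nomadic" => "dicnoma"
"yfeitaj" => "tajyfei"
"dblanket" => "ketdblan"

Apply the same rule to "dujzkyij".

yijdujzk

The transformation: move the last 3 characters to the front (rotate right by 3).
Doing the same to "dujzkyij": "yijdujzk".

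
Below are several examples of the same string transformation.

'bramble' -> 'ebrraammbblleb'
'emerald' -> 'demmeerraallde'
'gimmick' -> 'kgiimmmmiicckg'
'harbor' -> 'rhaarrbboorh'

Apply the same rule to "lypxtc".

The rule is to double every character, then swap the first and last characters.
"lypxtc" → "clyyppxxttcl".

clyyppxxttcl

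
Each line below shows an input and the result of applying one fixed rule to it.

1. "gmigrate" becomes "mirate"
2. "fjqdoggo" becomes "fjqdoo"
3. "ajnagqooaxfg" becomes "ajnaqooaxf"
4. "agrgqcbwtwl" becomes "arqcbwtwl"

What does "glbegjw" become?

lbejw

Rule — remove every "g".
On "glbegjw" that produces "lbejw".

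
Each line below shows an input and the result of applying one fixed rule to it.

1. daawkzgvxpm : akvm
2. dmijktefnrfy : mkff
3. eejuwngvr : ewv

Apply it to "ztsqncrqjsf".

tnqf

Each output is the input with this applied: keep one character in every 3, starting at position 2 (positions 2nd, 5th, 8th, ...).
On "ztsqncrqjsf" that produces "tnqf".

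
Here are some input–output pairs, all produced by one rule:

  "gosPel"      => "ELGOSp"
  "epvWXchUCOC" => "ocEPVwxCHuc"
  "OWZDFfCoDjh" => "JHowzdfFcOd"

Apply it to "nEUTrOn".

Each output is the input with this applied: move the last 2 characters to the front (rotate right by 2), then flip the case of every letter.
Applying both steps to "nEUTrOn": "OnnEUTr", then "oNNeutR".

oNNeutR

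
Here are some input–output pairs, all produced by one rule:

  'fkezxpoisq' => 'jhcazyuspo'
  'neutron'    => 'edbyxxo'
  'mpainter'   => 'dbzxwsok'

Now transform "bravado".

fbynlkk

Looking at the pairs, the operation is to sort the characters into reverse alphabetical order, then shift every letter 10 places forward in the alphabet (wrapping around).
For "bravado", step one produces "vrodbaa"; step two turns that into "fbynlkk".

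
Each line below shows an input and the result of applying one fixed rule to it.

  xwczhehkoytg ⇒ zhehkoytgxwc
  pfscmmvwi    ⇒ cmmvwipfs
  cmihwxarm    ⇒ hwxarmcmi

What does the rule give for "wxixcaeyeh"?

What's happening: move the first 3 characters to the end (rotate left by 3).
"wxixcaeyeh" → "xcaeyehwxi".

xcaeyehwxi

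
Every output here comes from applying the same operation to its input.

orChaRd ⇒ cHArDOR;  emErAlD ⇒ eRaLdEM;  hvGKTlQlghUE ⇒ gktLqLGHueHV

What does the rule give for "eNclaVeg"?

CLAvEGEn

In each case the input is transformed by: flip the case of every letter, then move the first 2 characters to the end (rotate left by 2).
For "eNclaVeg", step one produces "EnCLAvEG"; step two turns that into "CLAvEGEn".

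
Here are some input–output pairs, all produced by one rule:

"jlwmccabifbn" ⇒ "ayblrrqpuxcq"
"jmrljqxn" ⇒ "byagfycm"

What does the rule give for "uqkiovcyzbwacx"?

The rule is to swap each adjacent pair of characters (1↔2, 3↔4, ...), then shift every letter 11 places backward in the alphabet (wrapping around).
On "uqkiovcyzbwacx" that produces "fjxzkdnrqoplmr".

fjxzkdnrqoplmr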